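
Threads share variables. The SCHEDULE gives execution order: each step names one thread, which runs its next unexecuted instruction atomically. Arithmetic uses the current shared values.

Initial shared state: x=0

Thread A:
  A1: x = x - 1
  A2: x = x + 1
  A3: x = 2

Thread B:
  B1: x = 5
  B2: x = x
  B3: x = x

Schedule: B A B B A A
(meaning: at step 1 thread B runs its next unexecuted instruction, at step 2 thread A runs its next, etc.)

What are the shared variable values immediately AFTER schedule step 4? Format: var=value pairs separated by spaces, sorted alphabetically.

Answer: x=4

Derivation:
Step 1: thread B executes B1 (x = 5). Shared: x=5. PCs: A@0 B@1
Step 2: thread A executes A1 (x = x - 1). Shared: x=4. PCs: A@1 B@1
Step 3: thread B executes B2 (x = x). Shared: x=4. PCs: A@1 B@2
Step 4: thread B executes B3 (x = x). Shared: x=4. PCs: A@1 B@3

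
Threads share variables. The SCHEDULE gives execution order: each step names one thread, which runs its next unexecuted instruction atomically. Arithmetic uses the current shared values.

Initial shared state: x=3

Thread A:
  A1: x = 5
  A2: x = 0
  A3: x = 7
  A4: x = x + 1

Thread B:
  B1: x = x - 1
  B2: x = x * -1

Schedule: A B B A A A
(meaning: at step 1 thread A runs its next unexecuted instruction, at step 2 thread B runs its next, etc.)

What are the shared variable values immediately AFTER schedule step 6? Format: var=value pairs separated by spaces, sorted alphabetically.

Answer: x=8

Derivation:
Step 1: thread A executes A1 (x = 5). Shared: x=5. PCs: A@1 B@0
Step 2: thread B executes B1 (x = x - 1). Shared: x=4. PCs: A@1 B@1
Step 3: thread B executes B2 (x = x * -1). Shared: x=-4. PCs: A@1 B@2
Step 4: thread A executes A2 (x = 0). Shared: x=0. PCs: A@2 B@2
Step 5: thread A executes A3 (x = 7). Shared: x=7. PCs: A@3 B@2
Step 6: thread A executes A4 (x = x + 1). Shared: x=8. PCs: A@4 B@2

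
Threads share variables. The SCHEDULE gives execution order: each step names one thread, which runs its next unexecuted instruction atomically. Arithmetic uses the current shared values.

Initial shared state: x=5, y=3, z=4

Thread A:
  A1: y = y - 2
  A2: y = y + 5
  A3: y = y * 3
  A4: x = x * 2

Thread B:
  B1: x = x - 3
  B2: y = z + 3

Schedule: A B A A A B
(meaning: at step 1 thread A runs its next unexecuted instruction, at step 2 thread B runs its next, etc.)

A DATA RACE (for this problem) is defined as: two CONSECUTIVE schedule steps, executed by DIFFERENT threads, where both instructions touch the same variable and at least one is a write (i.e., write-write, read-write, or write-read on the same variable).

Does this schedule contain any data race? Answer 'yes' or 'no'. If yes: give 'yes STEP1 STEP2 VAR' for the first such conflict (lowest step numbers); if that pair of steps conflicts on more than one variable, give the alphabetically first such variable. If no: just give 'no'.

Steps 1,2: A(r=y,w=y) vs B(r=x,w=x). No conflict.
Steps 2,3: B(r=x,w=x) vs A(r=y,w=y). No conflict.
Steps 3,4: same thread (A). No race.
Steps 4,5: same thread (A). No race.
Steps 5,6: A(r=x,w=x) vs B(r=z,w=y). No conflict.

Answer: no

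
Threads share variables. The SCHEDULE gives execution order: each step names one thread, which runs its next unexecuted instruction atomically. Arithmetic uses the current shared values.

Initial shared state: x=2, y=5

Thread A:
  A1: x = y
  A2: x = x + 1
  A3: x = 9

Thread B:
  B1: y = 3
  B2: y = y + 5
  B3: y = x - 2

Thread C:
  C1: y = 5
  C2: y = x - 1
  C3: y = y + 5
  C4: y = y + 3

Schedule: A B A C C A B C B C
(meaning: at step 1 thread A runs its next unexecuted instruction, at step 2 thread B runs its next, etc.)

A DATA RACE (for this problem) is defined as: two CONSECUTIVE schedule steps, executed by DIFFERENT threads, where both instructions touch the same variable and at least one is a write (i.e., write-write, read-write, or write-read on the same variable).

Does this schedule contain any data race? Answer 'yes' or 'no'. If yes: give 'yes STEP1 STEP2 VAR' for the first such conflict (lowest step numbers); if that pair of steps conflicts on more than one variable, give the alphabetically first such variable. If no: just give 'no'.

Steps 1,2: A(x = y) vs B(y = 3). RACE on y (R-W).
Steps 2,3: B(r=-,w=y) vs A(r=x,w=x). No conflict.
Steps 3,4: A(r=x,w=x) vs C(r=-,w=y). No conflict.
Steps 4,5: same thread (C). No race.
Steps 5,6: C(y = x - 1) vs A(x = 9). RACE on x (R-W).
Steps 6,7: A(r=-,w=x) vs B(r=y,w=y). No conflict.
Steps 7,8: B(y = y + 5) vs C(y = y + 5). RACE on y (W-W).
Steps 8,9: C(y = y + 5) vs B(y = x - 2). RACE on y (W-W).
Steps 9,10: B(y = x - 2) vs C(y = y + 3). RACE on y (W-W).
First conflict at steps 1,2.

Answer: yes 1 2 y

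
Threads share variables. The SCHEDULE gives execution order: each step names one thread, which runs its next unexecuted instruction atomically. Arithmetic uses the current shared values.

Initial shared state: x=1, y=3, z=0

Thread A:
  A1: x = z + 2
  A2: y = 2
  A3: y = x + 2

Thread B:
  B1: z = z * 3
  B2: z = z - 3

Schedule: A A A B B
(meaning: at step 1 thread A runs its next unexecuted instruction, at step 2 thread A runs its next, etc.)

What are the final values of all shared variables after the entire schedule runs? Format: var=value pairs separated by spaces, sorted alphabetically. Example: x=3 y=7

Step 1: thread A executes A1 (x = z + 2). Shared: x=2 y=3 z=0. PCs: A@1 B@0
Step 2: thread A executes A2 (y = 2). Shared: x=2 y=2 z=0. PCs: A@2 B@0
Step 3: thread A executes A3 (y = x + 2). Shared: x=2 y=4 z=0. PCs: A@3 B@0
Step 4: thread B executes B1 (z = z * 3). Shared: x=2 y=4 z=0. PCs: A@3 B@1
Step 5: thread B executes B2 (z = z - 3). Shared: x=2 y=4 z=-3. PCs: A@3 B@2

Answer: x=2 y=4 z=-3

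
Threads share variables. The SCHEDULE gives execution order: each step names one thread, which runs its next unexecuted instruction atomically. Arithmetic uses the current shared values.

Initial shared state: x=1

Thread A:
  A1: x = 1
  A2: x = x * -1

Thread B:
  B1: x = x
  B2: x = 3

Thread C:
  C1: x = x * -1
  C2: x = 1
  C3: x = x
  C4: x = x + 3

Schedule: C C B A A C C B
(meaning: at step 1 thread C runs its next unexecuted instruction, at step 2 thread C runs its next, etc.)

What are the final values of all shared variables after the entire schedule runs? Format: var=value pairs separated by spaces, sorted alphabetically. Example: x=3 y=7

Step 1: thread C executes C1 (x = x * -1). Shared: x=-1. PCs: A@0 B@0 C@1
Step 2: thread C executes C2 (x = 1). Shared: x=1. PCs: A@0 B@0 C@2
Step 3: thread B executes B1 (x = x). Shared: x=1. PCs: A@0 B@1 C@2
Step 4: thread A executes A1 (x = 1). Shared: x=1. PCs: A@1 B@1 C@2
Step 5: thread A executes A2 (x = x * -1). Shared: x=-1. PCs: A@2 B@1 C@2
Step 6: thread C executes C3 (x = x). Shared: x=-1. PCs: A@2 B@1 C@3
Step 7: thread C executes C4 (x = x + 3). Shared: x=2. PCs: A@2 B@1 C@4
Step 8: thread B executes B2 (x = 3). Shared: x=3. PCs: A@2 B@2 C@4

Answer: x=3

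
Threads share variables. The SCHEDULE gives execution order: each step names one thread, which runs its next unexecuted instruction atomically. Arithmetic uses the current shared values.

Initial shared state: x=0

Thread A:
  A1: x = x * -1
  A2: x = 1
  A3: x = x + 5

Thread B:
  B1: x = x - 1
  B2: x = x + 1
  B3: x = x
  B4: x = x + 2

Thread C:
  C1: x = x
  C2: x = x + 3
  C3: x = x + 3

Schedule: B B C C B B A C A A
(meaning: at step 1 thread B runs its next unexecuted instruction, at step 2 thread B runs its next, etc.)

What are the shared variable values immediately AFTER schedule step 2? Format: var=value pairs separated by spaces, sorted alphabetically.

Answer: x=0

Derivation:
Step 1: thread B executes B1 (x = x - 1). Shared: x=-1. PCs: A@0 B@1 C@0
Step 2: thread B executes B2 (x = x + 1). Shared: x=0. PCs: A@0 B@2 C@0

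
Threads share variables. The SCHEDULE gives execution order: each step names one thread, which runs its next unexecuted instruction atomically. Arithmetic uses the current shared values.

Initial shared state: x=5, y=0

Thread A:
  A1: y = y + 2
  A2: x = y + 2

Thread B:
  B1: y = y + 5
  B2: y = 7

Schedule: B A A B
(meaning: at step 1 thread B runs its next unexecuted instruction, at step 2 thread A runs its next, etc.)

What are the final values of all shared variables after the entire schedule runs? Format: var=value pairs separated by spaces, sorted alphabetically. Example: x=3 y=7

Answer: x=9 y=7

Derivation:
Step 1: thread B executes B1 (y = y + 5). Shared: x=5 y=5. PCs: A@0 B@1
Step 2: thread A executes A1 (y = y + 2). Shared: x=5 y=7. PCs: A@1 B@1
Step 3: thread A executes A2 (x = y + 2). Shared: x=9 y=7. PCs: A@2 B@1
Step 4: thread B executes B2 (y = 7). Shared: x=9 y=7. PCs: A@2 B@2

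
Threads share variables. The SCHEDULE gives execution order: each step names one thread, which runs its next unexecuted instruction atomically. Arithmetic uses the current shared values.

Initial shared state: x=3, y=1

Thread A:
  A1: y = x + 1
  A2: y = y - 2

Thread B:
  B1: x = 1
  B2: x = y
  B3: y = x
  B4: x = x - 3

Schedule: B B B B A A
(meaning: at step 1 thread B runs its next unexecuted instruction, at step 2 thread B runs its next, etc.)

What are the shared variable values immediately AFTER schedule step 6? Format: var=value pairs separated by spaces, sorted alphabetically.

Answer: x=-2 y=-3

Derivation:
Step 1: thread B executes B1 (x = 1). Shared: x=1 y=1. PCs: A@0 B@1
Step 2: thread B executes B2 (x = y). Shared: x=1 y=1. PCs: A@0 B@2
Step 3: thread B executes B3 (y = x). Shared: x=1 y=1. PCs: A@0 B@3
Step 4: thread B executes B4 (x = x - 3). Shared: x=-2 y=1. PCs: A@0 B@4
Step 5: thread A executes A1 (y = x + 1). Shared: x=-2 y=-1. PCs: A@1 B@4
Step 6: thread A executes A2 (y = y - 2). Shared: x=-2 y=-3. PCs: A@2 B@4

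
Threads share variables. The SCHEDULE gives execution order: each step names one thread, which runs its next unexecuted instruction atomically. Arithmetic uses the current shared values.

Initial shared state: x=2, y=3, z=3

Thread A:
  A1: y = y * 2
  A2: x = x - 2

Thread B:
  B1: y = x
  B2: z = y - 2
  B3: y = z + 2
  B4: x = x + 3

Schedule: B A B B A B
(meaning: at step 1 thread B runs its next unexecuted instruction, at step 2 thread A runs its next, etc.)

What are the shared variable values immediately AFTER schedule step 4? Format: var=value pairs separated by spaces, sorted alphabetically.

Step 1: thread B executes B1 (y = x). Shared: x=2 y=2 z=3. PCs: A@0 B@1
Step 2: thread A executes A1 (y = y * 2). Shared: x=2 y=4 z=3. PCs: A@1 B@1
Step 3: thread B executes B2 (z = y - 2). Shared: x=2 y=4 z=2. PCs: A@1 B@2
Step 4: thread B executes B3 (y = z + 2). Shared: x=2 y=4 z=2. PCs: A@1 B@3

Answer: x=2 y=4 z=2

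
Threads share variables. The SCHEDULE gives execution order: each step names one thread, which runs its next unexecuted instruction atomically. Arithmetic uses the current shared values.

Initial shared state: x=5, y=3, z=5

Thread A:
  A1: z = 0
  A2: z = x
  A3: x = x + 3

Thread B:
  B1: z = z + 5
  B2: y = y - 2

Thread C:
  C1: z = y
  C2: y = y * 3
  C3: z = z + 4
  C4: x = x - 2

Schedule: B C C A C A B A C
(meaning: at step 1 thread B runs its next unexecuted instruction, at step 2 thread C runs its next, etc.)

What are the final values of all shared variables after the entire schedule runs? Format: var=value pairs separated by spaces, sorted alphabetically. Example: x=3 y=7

Answer: x=6 y=7 z=5

Derivation:
Step 1: thread B executes B1 (z = z + 5). Shared: x=5 y=3 z=10. PCs: A@0 B@1 C@0
Step 2: thread C executes C1 (z = y). Shared: x=5 y=3 z=3. PCs: A@0 B@1 C@1
Step 3: thread C executes C2 (y = y * 3). Shared: x=5 y=9 z=3. PCs: A@0 B@1 C@2
Step 4: thread A executes A1 (z = 0). Shared: x=5 y=9 z=0. PCs: A@1 B@1 C@2
Step 5: thread C executes C3 (z = z + 4). Shared: x=5 y=9 z=4. PCs: A@1 B@1 C@3
Step 6: thread A executes A2 (z = x). Shared: x=5 y=9 z=5. PCs: A@2 B@1 C@3
Step 7: thread B executes B2 (y = y - 2). Shared: x=5 y=7 z=5. PCs: A@2 B@2 C@3
Step 8: thread A executes A3 (x = x + 3). Shared: x=8 y=7 z=5. PCs: A@3 B@2 C@3
Step 9: thread C executes C4 (x = x - 2). Shared: x=6 y=7 z=5. PCs: A@3 B@2 C@4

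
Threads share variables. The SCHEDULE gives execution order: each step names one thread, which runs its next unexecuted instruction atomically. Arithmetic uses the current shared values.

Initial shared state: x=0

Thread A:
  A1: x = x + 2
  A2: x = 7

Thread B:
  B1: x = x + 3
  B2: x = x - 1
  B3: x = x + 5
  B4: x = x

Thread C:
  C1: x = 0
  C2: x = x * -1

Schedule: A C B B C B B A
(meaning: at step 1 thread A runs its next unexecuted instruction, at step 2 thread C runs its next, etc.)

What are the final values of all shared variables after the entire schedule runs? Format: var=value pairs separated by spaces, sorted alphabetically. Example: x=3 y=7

Step 1: thread A executes A1 (x = x + 2). Shared: x=2. PCs: A@1 B@0 C@0
Step 2: thread C executes C1 (x = 0). Shared: x=0. PCs: A@1 B@0 C@1
Step 3: thread B executes B1 (x = x + 3). Shared: x=3. PCs: A@1 B@1 C@1
Step 4: thread B executes B2 (x = x - 1). Shared: x=2. PCs: A@1 B@2 C@1
Step 5: thread C executes C2 (x = x * -1). Shared: x=-2. PCs: A@1 B@2 C@2
Step 6: thread B executes B3 (x = x + 5). Shared: x=3. PCs: A@1 B@3 C@2
Step 7: thread B executes B4 (x = x). Shared: x=3. PCs: A@1 B@4 C@2
Step 8: thread A executes A2 (x = 7). Shared: x=7. PCs: A@2 B@4 C@2

Answer: x=7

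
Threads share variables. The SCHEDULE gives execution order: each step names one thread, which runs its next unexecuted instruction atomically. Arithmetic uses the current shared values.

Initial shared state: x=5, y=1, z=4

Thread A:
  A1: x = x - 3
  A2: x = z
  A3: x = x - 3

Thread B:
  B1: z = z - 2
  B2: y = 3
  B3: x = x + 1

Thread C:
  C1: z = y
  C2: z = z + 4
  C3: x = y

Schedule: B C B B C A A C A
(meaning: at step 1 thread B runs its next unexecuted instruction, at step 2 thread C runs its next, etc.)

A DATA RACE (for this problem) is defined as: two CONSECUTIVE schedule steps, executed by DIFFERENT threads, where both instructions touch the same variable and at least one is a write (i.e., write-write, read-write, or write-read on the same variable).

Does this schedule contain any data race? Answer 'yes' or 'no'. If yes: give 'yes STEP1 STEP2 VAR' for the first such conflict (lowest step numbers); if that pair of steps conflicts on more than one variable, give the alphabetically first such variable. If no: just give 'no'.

Steps 1,2: B(z = z - 2) vs C(z = y). RACE on z (W-W).
Steps 2,3: C(z = y) vs B(y = 3). RACE on y (R-W).
Steps 3,4: same thread (B). No race.
Steps 4,5: B(r=x,w=x) vs C(r=z,w=z). No conflict.
Steps 5,6: C(r=z,w=z) vs A(r=x,w=x). No conflict.
Steps 6,7: same thread (A). No race.
Steps 7,8: A(x = z) vs C(x = y). RACE on x (W-W).
Steps 8,9: C(x = y) vs A(x = x - 3). RACE on x (W-W).
First conflict at steps 1,2.

Answer: yes 1 2 z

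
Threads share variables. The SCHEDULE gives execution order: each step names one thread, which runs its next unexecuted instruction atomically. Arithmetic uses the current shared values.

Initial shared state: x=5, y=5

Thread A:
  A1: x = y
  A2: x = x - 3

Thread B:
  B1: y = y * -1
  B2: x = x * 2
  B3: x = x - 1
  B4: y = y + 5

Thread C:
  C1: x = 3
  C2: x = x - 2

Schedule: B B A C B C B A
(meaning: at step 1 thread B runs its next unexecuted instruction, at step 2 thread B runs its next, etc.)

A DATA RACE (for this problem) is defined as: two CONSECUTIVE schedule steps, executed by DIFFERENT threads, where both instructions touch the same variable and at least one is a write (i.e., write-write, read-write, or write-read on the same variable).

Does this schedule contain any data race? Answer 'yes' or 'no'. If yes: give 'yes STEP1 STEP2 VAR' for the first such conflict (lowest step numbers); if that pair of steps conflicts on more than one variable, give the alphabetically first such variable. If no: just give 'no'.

Steps 1,2: same thread (B). No race.
Steps 2,3: B(x = x * 2) vs A(x = y). RACE on x (W-W).
Steps 3,4: A(x = y) vs C(x = 3). RACE on x (W-W).
Steps 4,5: C(x = 3) vs B(x = x - 1). RACE on x (W-W).
Steps 5,6: B(x = x - 1) vs C(x = x - 2). RACE on x (W-W).
Steps 6,7: C(r=x,w=x) vs B(r=y,w=y). No conflict.
Steps 7,8: B(r=y,w=y) vs A(r=x,w=x). No conflict.
First conflict at steps 2,3.

Answer: yes 2 3 x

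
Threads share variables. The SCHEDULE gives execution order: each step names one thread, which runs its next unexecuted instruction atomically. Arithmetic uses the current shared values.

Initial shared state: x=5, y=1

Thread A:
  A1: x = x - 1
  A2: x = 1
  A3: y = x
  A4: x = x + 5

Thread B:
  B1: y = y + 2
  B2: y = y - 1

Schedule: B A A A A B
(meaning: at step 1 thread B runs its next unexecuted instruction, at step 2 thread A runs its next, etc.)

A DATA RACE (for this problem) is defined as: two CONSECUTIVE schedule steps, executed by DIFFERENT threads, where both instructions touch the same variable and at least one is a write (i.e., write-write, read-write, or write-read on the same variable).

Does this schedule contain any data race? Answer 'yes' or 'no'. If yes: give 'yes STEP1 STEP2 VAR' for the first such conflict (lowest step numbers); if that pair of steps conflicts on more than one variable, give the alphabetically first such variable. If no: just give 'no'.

Steps 1,2: B(r=y,w=y) vs A(r=x,w=x). No conflict.
Steps 2,3: same thread (A). No race.
Steps 3,4: same thread (A). No race.
Steps 4,5: same thread (A). No race.
Steps 5,6: A(r=x,w=x) vs B(r=y,w=y). No conflict.

Answer: no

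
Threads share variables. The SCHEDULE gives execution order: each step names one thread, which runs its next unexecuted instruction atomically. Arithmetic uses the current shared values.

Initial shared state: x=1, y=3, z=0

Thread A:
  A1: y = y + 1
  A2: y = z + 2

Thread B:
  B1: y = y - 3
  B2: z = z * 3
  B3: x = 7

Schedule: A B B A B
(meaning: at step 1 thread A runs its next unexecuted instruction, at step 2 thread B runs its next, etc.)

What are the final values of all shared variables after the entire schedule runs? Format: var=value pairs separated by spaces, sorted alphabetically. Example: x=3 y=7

Step 1: thread A executes A1 (y = y + 1). Shared: x=1 y=4 z=0. PCs: A@1 B@0
Step 2: thread B executes B1 (y = y - 3). Shared: x=1 y=1 z=0. PCs: A@1 B@1
Step 3: thread B executes B2 (z = z * 3). Shared: x=1 y=1 z=0. PCs: A@1 B@2
Step 4: thread A executes A2 (y = z + 2). Shared: x=1 y=2 z=0. PCs: A@2 B@2
Step 5: thread B executes B3 (x = 7). Shared: x=7 y=2 z=0. PCs: A@2 B@3

Answer: x=7 y=2 z=0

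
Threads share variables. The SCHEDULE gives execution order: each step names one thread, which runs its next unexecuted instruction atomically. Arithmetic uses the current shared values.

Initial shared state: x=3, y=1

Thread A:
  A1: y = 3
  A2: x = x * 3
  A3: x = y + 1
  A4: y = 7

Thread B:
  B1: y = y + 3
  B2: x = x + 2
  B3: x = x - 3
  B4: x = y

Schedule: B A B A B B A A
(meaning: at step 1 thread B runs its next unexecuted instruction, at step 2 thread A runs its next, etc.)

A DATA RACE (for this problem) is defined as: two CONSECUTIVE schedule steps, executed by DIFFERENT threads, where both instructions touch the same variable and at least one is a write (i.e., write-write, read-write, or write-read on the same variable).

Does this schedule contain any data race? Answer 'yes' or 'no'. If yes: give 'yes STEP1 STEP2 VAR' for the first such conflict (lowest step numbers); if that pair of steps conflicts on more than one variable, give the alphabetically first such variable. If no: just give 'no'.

Steps 1,2: B(y = y + 3) vs A(y = 3). RACE on y (W-W).
Steps 2,3: A(r=-,w=y) vs B(r=x,w=x). No conflict.
Steps 3,4: B(x = x + 2) vs A(x = x * 3). RACE on x (W-W).
Steps 4,5: A(x = x * 3) vs B(x = x - 3). RACE on x (W-W).
Steps 5,6: same thread (B). No race.
Steps 6,7: B(x = y) vs A(x = y + 1). RACE on x (W-W).
Steps 7,8: same thread (A). No race.
First conflict at steps 1,2.

Answer: yes 1 2 y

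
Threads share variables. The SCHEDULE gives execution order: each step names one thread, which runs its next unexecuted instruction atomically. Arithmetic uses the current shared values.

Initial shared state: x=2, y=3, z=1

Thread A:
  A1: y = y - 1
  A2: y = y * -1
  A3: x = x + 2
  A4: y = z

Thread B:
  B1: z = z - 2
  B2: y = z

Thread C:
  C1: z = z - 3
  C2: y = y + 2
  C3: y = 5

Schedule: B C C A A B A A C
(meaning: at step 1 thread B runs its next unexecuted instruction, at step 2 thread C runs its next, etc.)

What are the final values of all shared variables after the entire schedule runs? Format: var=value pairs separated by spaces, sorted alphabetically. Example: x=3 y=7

Step 1: thread B executes B1 (z = z - 2). Shared: x=2 y=3 z=-1. PCs: A@0 B@1 C@0
Step 2: thread C executes C1 (z = z - 3). Shared: x=2 y=3 z=-4. PCs: A@0 B@1 C@1
Step 3: thread C executes C2 (y = y + 2). Shared: x=2 y=5 z=-4. PCs: A@0 B@1 C@2
Step 4: thread A executes A1 (y = y - 1). Shared: x=2 y=4 z=-4. PCs: A@1 B@1 C@2
Step 5: thread A executes A2 (y = y * -1). Shared: x=2 y=-4 z=-4. PCs: A@2 B@1 C@2
Step 6: thread B executes B2 (y = z). Shared: x=2 y=-4 z=-4. PCs: A@2 B@2 C@2
Step 7: thread A executes A3 (x = x + 2). Shared: x=4 y=-4 z=-4. PCs: A@3 B@2 C@2
Step 8: thread A executes A4 (y = z). Shared: x=4 y=-4 z=-4. PCs: A@4 B@2 C@2
Step 9: thread C executes C3 (y = 5). Shared: x=4 y=5 z=-4. PCs: A@4 B@2 C@3

Answer: x=4 y=5 z=-4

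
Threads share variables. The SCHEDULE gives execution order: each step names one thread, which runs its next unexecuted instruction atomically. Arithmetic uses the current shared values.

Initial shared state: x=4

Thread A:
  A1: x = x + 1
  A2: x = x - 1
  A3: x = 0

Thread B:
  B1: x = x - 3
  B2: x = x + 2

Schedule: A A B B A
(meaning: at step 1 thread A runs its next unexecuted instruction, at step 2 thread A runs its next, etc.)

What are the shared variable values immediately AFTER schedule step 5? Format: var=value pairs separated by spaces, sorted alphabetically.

Step 1: thread A executes A1 (x = x + 1). Shared: x=5. PCs: A@1 B@0
Step 2: thread A executes A2 (x = x - 1). Shared: x=4. PCs: A@2 B@0
Step 3: thread B executes B1 (x = x - 3). Shared: x=1. PCs: A@2 B@1
Step 4: thread B executes B2 (x = x + 2). Shared: x=3. PCs: A@2 B@2
Step 5: thread A executes A3 (x = 0). Shared: x=0. PCs: A@3 B@2

Answer: x=0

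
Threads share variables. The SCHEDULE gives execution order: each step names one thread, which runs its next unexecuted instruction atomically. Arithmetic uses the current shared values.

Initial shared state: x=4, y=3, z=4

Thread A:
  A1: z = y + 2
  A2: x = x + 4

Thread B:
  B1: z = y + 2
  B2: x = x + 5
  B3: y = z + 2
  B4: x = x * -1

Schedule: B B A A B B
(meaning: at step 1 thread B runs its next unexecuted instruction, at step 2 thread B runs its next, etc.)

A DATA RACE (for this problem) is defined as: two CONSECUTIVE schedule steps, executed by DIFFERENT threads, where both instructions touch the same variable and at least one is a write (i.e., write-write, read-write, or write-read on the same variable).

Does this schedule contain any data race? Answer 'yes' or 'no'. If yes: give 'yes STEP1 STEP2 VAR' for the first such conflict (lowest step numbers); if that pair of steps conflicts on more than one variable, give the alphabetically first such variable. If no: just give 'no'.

Steps 1,2: same thread (B). No race.
Steps 2,3: B(r=x,w=x) vs A(r=y,w=z). No conflict.
Steps 3,4: same thread (A). No race.
Steps 4,5: A(r=x,w=x) vs B(r=z,w=y). No conflict.
Steps 5,6: same thread (B). No race.

Answer: no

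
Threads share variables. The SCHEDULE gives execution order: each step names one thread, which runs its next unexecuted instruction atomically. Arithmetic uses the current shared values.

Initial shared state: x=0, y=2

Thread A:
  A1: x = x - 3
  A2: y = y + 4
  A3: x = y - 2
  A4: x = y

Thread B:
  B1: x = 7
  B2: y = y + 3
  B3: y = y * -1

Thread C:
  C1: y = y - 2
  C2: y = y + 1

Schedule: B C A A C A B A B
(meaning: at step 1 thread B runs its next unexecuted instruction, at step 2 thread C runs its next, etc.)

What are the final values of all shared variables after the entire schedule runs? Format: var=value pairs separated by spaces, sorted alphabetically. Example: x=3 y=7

Step 1: thread B executes B1 (x = 7). Shared: x=7 y=2. PCs: A@0 B@1 C@0
Step 2: thread C executes C1 (y = y - 2). Shared: x=7 y=0. PCs: A@0 B@1 C@1
Step 3: thread A executes A1 (x = x - 3). Shared: x=4 y=0. PCs: A@1 B@1 C@1
Step 4: thread A executes A2 (y = y + 4). Shared: x=4 y=4. PCs: A@2 B@1 C@1
Step 5: thread C executes C2 (y = y + 1). Shared: x=4 y=5. PCs: A@2 B@1 C@2
Step 6: thread A executes A3 (x = y - 2). Shared: x=3 y=5. PCs: A@3 B@1 C@2
Step 7: thread B executes B2 (y = y + 3). Shared: x=3 y=8. PCs: A@3 B@2 C@2
Step 8: thread A executes A4 (x = y). Shared: x=8 y=8. PCs: A@4 B@2 C@2
Step 9: thread B executes B3 (y = y * -1). Shared: x=8 y=-8. PCs: A@4 B@3 C@2

Answer: x=8 y=-8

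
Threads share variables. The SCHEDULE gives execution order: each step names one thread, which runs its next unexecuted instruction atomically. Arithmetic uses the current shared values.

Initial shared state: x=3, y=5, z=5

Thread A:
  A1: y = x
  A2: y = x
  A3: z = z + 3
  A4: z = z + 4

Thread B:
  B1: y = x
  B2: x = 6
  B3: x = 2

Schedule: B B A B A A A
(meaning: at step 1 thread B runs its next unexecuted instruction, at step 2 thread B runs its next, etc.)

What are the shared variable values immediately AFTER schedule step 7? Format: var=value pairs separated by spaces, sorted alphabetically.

Step 1: thread B executes B1 (y = x). Shared: x=3 y=3 z=5. PCs: A@0 B@1
Step 2: thread B executes B2 (x = 6). Shared: x=6 y=3 z=5. PCs: A@0 B@2
Step 3: thread A executes A1 (y = x). Shared: x=6 y=6 z=5. PCs: A@1 B@2
Step 4: thread B executes B3 (x = 2). Shared: x=2 y=6 z=5. PCs: A@1 B@3
Step 5: thread A executes A2 (y = x). Shared: x=2 y=2 z=5. PCs: A@2 B@3
Step 6: thread A executes A3 (z = z + 3). Shared: x=2 y=2 z=8. PCs: A@3 B@3
Step 7: thread A executes A4 (z = z + 4). Shared: x=2 y=2 z=12. PCs: A@4 B@3

Answer: x=2 y=2 z=12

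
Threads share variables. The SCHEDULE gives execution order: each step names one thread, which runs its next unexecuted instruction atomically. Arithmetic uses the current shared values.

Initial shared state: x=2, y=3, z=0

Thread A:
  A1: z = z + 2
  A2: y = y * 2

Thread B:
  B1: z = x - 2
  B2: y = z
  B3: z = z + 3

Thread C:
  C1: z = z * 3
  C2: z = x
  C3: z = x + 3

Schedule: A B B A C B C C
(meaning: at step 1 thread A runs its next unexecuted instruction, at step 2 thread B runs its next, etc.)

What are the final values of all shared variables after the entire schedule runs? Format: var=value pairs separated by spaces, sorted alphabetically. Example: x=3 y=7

Answer: x=2 y=0 z=5

Derivation:
Step 1: thread A executes A1 (z = z + 2). Shared: x=2 y=3 z=2. PCs: A@1 B@0 C@0
Step 2: thread B executes B1 (z = x - 2). Shared: x=2 y=3 z=0. PCs: A@1 B@1 C@0
Step 3: thread B executes B2 (y = z). Shared: x=2 y=0 z=0. PCs: A@1 B@2 C@0
Step 4: thread A executes A2 (y = y * 2). Shared: x=2 y=0 z=0. PCs: A@2 B@2 C@0
Step 5: thread C executes C1 (z = z * 3). Shared: x=2 y=0 z=0. PCs: A@2 B@2 C@1
Step 6: thread B executes B3 (z = z + 3). Shared: x=2 y=0 z=3. PCs: A@2 B@3 C@1
Step 7: thread C executes C2 (z = x). Shared: x=2 y=0 z=2. PCs: A@2 B@3 C@2
Step 8: thread C executes C3 (z = x + 3). Shared: x=2 y=0 z=5. PCs: A@2 B@3 C@3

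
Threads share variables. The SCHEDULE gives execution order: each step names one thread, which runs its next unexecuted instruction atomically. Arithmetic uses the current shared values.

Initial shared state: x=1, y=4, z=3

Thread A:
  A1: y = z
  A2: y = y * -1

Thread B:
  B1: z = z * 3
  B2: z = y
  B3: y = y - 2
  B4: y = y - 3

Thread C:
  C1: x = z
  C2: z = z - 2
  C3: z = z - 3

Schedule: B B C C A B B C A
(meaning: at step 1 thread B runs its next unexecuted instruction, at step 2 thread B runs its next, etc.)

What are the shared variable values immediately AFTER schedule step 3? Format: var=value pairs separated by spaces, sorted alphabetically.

Answer: x=4 y=4 z=4

Derivation:
Step 1: thread B executes B1 (z = z * 3). Shared: x=1 y=4 z=9. PCs: A@0 B@1 C@0
Step 2: thread B executes B2 (z = y). Shared: x=1 y=4 z=4. PCs: A@0 B@2 C@0
Step 3: thread C executes C1 (x = z). Shared: x=4 y=4 z=4. PCs: A@0 B@2 C@1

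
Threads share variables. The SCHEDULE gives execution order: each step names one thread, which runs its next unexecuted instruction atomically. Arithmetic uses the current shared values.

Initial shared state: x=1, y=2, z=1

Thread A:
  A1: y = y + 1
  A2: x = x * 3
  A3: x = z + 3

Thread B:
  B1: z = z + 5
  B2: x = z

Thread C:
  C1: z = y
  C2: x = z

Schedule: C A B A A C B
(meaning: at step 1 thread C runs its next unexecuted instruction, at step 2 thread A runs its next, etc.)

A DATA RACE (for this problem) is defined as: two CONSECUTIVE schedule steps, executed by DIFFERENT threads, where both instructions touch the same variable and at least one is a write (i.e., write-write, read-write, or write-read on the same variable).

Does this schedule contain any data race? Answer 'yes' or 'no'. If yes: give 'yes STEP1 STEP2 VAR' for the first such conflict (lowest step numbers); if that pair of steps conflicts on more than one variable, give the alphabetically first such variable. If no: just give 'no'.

Answer: yes 1 2 y

Derivation:
Steps 1,2: C(z = y) vs A(y = y + 1). RACE on y (R-W).
Steps 2,3: A(r=y,w=y) vs B(r=z,w=z). No conflict.
Steps 3,4: B(r=z,w=z) vs A(r=x,w=x). No conflict.
Steps 4,5: same thread (A). No race.
Steps 5,6: A(x = z + 3) vs C(x = z). RACE on x (W-W).
Steps 6,7: C(x = z) vs B(x = z). RACE on x (W-W).
First conflict at steps 1,2.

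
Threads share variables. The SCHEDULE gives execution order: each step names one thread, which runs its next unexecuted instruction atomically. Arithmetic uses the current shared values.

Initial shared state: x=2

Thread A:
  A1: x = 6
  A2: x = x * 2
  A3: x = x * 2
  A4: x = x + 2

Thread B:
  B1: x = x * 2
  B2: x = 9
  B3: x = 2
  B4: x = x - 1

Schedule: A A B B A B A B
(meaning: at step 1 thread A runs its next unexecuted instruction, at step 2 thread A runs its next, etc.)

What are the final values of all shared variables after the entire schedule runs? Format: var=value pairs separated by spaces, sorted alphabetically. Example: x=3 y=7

Step 1: thread A executes A1 (x = 6). Shared: x=6. PCs: A@1 B@0
Step 2: thread A executes A2 (x = x * 2). Shared: x=12. PCs: A@2 B@0
Step 3: thread B executes B1 (x = x * 2). Shared: x=24. PCs: A@2 B@1
Step 4: thread B executes B2 (x = 9). Shared: x=9. PCs: A@2 B@2
Step 5: thread A executes A3 (x = x * 2). Shared: x=18. PCs: A@3 B@2
Step 6: thread B executes B3 (x = 2). Shared: x=2. PCs: A@3 B@3
Step 7: thread A executes A4 (x = x + 2). Shared: x=4. PCs: A@4 B@3
Step 8: thread B executes B4 (x = x - 1). Shared: x=3. PCs: A@4 B@4

Answer: x=3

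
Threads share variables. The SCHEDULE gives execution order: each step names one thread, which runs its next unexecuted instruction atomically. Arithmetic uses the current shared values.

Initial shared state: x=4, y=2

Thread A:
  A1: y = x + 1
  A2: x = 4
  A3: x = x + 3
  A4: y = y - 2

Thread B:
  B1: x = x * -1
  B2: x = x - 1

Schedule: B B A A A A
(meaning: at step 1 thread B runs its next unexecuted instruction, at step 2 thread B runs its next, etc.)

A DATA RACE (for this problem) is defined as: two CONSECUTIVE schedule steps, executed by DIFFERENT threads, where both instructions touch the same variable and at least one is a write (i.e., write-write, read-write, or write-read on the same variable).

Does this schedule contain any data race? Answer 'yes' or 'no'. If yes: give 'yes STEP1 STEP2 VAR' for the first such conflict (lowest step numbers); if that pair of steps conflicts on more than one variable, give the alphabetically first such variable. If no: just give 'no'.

Steps 1,2: same thread (B). No race.
Steps 2,3: B(x = x - 1) vs A(y = x + 1). RACE on x (W-R).
Steps 3,4: same thread (A). No race.
Steps 4,5: same thread (A). No race.
Steps 5,6: same thread (A). No race.
First conflict at steps 2,3.

Answer: yes 2 3 x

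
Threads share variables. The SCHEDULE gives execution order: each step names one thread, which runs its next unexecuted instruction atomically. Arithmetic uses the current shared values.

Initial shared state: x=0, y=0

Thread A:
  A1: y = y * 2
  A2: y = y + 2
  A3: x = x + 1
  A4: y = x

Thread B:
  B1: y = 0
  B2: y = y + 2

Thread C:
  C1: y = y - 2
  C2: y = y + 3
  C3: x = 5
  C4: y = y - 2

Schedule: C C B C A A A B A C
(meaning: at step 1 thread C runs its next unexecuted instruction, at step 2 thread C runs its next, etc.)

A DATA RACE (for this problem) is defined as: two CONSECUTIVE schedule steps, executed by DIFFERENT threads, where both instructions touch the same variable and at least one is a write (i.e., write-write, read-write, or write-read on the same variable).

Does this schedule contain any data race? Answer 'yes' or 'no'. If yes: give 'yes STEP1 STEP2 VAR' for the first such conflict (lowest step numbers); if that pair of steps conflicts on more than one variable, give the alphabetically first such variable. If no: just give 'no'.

Steps 1,2: same thread (C). No race.
Steps 2,3: C(y = y + 3) vs B(y = 0). RACE on y (W-W).
Steps 3,4: B(r=-,w=y) vs C(r=-,w=x). No conflict.
Steps 4,5: C(r=-,w=x) vs A(r=y,w=y). No conflict.
Steps 5,6: same thread (A). No race.
Steps 6,7: same thread (A). No race.
Steps 7,8: A(r=x,w=x) vs B(r=y,w=y). No conflict.
Steps 8,9: B(y = y + 2) vs A(y = x). RACE on y (W-W).
Steps 9,10: A(y = x) vs C(y = y - 2). RACE on y (W-W).
First conflict at steps 2,3.

Answer: yes 2 3 y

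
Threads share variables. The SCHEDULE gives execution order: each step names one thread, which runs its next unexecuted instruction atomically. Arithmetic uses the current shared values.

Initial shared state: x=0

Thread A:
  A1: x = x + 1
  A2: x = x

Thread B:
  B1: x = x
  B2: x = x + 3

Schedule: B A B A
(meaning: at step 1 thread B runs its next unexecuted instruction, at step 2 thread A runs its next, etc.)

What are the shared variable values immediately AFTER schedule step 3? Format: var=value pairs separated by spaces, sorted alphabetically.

Answer: x=4

Derivation:
Step 1: thread B executes B1 (x = x). Shared: x=0. PCs: A@0 B@1
Step 2: thread A executes A1 (x = x + 1). Shared: x=1. PCs: A@1 B@1
Step 3: thread B executes B2 (x = x + 3). Shared: x=4. PCs: A@1 B@2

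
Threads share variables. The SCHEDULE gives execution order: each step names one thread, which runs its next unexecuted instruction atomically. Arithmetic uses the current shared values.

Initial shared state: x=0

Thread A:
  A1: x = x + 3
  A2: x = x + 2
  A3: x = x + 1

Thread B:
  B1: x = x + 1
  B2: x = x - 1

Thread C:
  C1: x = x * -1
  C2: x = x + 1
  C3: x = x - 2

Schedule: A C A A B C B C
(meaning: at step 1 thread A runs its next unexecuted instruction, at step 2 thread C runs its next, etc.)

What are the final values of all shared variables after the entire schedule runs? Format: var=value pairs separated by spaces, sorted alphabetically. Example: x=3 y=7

Answer: x=-1

Derivation:
Step 1: thread A executes A1 (x = x + 3). Shared: x=3. PCs: A@1 B@0 C@0
Step 2: thread C executes C1 (x = x * -1). Shared: x=-3. PCs: A@1 B@0 C@1
Step 3: thread A executes A2 (x = x + 2). Shared: x=-1. PCs: A@2 B@0 C@1
Step 4: thread A executes A3 (x = x + 1). Shared: x=0. PCs: A@3 B@0 C@1
Step 5: thread B executes B1 (x = x + 1). Shared: x=1. PCs: A@3 B@1 C@1
Step 6: thread C executes C2 (x = x + 1). Shared: x=2. PCs: A@3 B@1 C@2
Step 7: thread B executes B2 (x = x - 1). Shared: x=1. PCs: A@3 B@2 C@2
Step 8: thread C executes C3 (x = x - 2). Shared: x=-1. PCs: A@3 B@2 C@3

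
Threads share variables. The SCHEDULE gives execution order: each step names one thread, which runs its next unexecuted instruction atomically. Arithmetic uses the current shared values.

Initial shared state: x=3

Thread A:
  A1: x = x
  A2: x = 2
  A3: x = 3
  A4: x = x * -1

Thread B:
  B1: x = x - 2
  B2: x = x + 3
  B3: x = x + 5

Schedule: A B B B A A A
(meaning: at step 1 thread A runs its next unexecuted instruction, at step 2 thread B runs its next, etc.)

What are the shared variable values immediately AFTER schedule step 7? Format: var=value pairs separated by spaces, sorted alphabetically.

Step 1: thread A executes A1 (x = x). Shared: x=3. PCs: A@1 B@0
Step 2: thread B executes B1 (x = x - 2). Shared: x=1. PCs: A@1 B@1
Step 3: thread B executes B2 (x = x + 3). Shared: x=4. PCs: A@1 B@2
Step 4: thread B executes B3 (x = x + 5). Shared: x=9. PCs: A@1 B@3
Step 5: thread A executes A2 (x = 2). Shared: x=2. PCs: A@2 B@3
Step 6: thread A executes A3 (x = 3). Shared: x=3. PCs: A@3 B@3
Step 7: thread A executes A4 (x = x * -1). Shared: x=-3. PCs: A@4 B@3

Answer: x=-3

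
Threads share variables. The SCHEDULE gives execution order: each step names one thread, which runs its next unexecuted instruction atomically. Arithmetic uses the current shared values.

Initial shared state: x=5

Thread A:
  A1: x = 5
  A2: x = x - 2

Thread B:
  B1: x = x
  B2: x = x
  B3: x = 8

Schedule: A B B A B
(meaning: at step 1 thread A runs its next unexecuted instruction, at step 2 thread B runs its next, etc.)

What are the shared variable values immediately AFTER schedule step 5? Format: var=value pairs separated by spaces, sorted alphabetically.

Step 1: thread A executes A1 (x = 5). Shared: x=5. PCs: A@1 B@0
Step 2: thread B executes B1 (x = x). Shared: x=5. PCs: A@1 B@1
Step 3: thread B executes B2 (x = x). Shared: x=5. PCs: A@1 B@2
Step 4: thread A executes A2 (x = x - 2). Shared: x=3. PCs: A@2 B@2
Step 5: thread B executes B3 (x = 8). Shared: x=8. PCs: A@2 B@3

Answer: x=8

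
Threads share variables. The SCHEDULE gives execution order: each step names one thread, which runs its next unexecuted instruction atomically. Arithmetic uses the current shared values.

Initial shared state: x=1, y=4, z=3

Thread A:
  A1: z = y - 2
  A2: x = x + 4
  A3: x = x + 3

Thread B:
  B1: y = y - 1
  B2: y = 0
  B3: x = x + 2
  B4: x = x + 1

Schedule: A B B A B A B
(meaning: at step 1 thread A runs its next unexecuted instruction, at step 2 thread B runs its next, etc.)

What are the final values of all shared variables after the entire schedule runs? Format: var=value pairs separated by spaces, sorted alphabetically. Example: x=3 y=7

Step 1: thread A executes A1 (z = y - 2). Shared: x=1 y=4 z=2. PCs: A@1 B@0
Step 2: thread B executes B1 (y = y - 1). Shared: x=1 y=3 z=2. PCs: A@1 B@1
Step 3: thread B executes B2 (y = 0). Shared: x=1 y=0 z=2. PCs: A@1 B@2
Step 4: thread A executes A2 (x = x + 4). Shared: x=5 y=0 z=2. PCs: A@2 B@2
Step 5: thread B executes B3 (x = x + 2). Shared: x=7 y=0 z=2. PCs: A@2 B@3
Step 6: thread A executes A3 (x = x + 3). Shared: x=10 y=0 z=2. PCs: A@3 B@3
Step 7: thread B executes B4 (x = x + 1). Shared: x=11 y=0 z=2. PCs: A@3 B@4

Answer: x=11 y=0 z=2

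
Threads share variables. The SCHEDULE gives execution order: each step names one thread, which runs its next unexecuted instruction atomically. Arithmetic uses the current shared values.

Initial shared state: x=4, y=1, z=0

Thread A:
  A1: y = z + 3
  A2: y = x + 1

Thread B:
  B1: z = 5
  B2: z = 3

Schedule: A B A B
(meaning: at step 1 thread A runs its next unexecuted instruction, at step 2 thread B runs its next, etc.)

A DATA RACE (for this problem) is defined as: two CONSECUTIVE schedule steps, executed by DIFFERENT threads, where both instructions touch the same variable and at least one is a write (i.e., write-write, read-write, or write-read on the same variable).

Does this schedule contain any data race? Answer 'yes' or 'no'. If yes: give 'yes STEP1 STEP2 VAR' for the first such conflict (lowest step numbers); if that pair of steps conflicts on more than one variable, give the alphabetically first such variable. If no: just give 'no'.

Answer: yes 1 2 z

Derivation:
Steps 1,2: A(y = z + 3) vs B(z = 5). RACE on z (R-W).
Steps 2,3: B(r=-,w=z) vs A(r=x,w=y). No conflict.
Steps 3,4: A(r=x,w=y) vs B(r=-,w=z). No conflict.
First conflict at steps 1,2.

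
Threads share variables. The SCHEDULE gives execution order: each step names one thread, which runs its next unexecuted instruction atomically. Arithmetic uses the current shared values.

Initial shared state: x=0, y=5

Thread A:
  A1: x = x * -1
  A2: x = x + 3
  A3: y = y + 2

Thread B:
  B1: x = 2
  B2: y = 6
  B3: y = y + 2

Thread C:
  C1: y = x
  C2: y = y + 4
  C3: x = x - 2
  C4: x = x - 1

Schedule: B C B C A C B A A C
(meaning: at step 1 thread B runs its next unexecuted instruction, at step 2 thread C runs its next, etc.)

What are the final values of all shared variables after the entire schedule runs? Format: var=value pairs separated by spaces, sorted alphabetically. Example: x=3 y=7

Answer: x=-2 y=14

Derivation:
Step 1: thread B executes B1 (x = 2). Shared: x=2 y=5. PCs: A@0 B@1 C@0
Step 2: thread C executes C1 (y = x). Shared: x=2 y=2. PCs: A@0 B@1 C@1
Step 3: thread B executes B2 (y = 6). Shared: x=2 y=6. PCs: A@0 B@2 C@1
Step 4: thread C executes C2 (y = y + 4). Shared: x=2 y=10. PCs: A@0 B@2 C@2
Step 5: thread A executes A1 (x = x * -1). Shared: x=-2 y=10. PCs: A@1 B@2 C@2
Step 6: thread C executes C3 (x = x - 2). Shared: x=-4 y=10. PCs: A@1 B@2 C@3
Step 7: thread B executes B3 (y = y + 2). Shared: x=-4 y=12. PCs: A@1 B@3 C@3
Step 8: thread A executes A2 (x = x + 3). Shared: x=-1 y=12. PCs: A@2 B@3 C@3
Step 9: thread A executes A3 (y = y + 2). Shared: x=-1 y=14. PCs: A@3 B@3 C@3
Step 10: thread C executes C4 (x = x - 1). Shared: x=-2 y=14. PCs: A@3 B@3 C@4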